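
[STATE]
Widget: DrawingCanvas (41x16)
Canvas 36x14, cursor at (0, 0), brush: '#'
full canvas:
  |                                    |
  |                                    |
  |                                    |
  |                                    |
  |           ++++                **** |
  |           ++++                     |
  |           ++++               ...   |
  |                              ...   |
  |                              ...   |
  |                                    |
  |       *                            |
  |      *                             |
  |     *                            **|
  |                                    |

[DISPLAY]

+                                        
                                         
                                         
                                         
           ++++                ****      
           ++++                          
           ++++               ...        
                              ...        
                              ...        
                                         
       *                                 
      *                                  
     *                            **     
                                         
                                         
                                         


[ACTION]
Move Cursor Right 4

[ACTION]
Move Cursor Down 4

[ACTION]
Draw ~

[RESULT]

                                         
                                         
                                         
                                         
    ~      ++++                ****      
           ++++                          
           ++++               ...        
                              ...        
                              ...        
                                         
       *                                 
      *                                  
     *                            **     
                                         
                                         
                                         


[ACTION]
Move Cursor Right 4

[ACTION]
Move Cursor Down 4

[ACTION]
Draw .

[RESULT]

                                         
                                         
                                         
                                         
    ~      ++++                ****      
           ++++                          
           ++++               ...        
                              ...        
        .                     ...        
                                         
       *                                 
      *                                  
     *                            **     
                                         
                                         
                                         


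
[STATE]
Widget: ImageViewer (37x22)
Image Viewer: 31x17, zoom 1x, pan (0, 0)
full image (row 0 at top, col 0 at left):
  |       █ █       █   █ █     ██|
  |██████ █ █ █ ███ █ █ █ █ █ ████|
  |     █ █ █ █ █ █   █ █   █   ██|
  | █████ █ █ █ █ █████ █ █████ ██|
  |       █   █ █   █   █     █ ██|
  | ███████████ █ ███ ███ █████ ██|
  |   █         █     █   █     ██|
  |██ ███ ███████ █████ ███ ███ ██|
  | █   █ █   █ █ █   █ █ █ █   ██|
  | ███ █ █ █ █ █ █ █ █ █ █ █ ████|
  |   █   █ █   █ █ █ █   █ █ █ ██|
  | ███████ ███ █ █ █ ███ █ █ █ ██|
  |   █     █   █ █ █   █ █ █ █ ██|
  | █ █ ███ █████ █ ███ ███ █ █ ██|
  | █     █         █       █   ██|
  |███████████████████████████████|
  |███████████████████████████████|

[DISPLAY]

       █ █       █   █ █     ██      
██████ █ █ █ ███ █ █ █ █ █ ████      
     █ █ █ █ █ █   █ █   █   ██      
 █████ █ █ █ █ █████ █ █████ ██      
       █   █ █   █   █     █ ██      
 ███████████ █ ███ ███ █████ ██      
   █         █     █   █     ██      
██ ███ ███████ █████ ███ ███ ██      
 █   █ █   █ █ █   █ █ █ █   ██      
 ███ █ █ █ █ █ █ █ █ █ █ █ ████      
   █   █ █   █ █ █ █   █ █ █ ██      
 ███████ ███ █ █ █ ███ █ █ █ ██      
   █     █   █ █ █   █ █ █ █ ██      
 █ █ ███ █████ █ ███ ███ █ █ ██      
 █     █         █       █   ██      
███████████████████████████████      
███████████████████████████████      
                                     
                                     
                                     
                                     
                                     


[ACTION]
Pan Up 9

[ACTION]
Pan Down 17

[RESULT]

                                     
                                     
                                     
                                     
                                     
                                     
                                     
                                     
                                     
                                     
                                     
                                     
                                     
                                     
                                     
                                     
                                     
                                     
                                     
                                     
                                     
                                     


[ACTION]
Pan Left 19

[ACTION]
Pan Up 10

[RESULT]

██ ███ ███████ █████ ███ ███ ██      
 █   █ █   █ █ █   █ █ █ █   ██      
 ███ █ █ █ █ █ █ █ █ █ █ █ ████      
   █   █ █   █ █ █ █   █ █ █ ██      
 ███████ ███ █ █ █ ███ █ █ █ ██      
   █     █   █ █ █   █ █ █ █ ██      
 █ █ ███ █████ █ ███ ███ █ █ ██      
 █     █         █       █   ██      
███████████████████████████████      
███████████████████████████████      
                                     
                                     
                                     
                                     
                                     
                                     
                                     
                                     
                                     
                                     
                                     
                                     


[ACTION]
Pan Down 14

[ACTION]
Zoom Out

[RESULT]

                                     
                                     
                                     
                                     
                                     
                                     
                                     
                                     
                                     
                                     
                                     
                                     
                                     
                                     
                                     
                                     
                                     
                                     
                                     
                                     
                                     
                                     


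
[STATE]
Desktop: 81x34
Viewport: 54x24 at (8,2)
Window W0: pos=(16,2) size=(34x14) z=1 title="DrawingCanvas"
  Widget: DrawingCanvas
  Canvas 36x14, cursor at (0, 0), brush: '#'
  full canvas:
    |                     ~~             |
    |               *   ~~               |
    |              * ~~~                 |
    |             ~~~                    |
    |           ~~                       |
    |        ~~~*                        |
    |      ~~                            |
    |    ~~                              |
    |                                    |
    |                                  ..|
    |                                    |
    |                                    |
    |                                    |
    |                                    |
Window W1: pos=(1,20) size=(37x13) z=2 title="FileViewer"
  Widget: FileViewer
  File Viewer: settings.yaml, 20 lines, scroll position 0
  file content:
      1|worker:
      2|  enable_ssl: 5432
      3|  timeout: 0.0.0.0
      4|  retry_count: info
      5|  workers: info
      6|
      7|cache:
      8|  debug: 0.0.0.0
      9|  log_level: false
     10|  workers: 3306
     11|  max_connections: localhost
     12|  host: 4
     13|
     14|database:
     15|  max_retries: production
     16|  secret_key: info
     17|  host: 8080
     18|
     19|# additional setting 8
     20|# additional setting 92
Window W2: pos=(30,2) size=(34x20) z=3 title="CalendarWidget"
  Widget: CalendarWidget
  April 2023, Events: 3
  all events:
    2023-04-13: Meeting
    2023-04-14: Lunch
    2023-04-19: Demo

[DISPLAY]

        ┏━━━━━━━━━━━━━┏━━━━━━━━━━━━━━━━━━━━━━━━━━━━━━━
        ┃ DrawingCanva┃ CalendarWidget                
        ┠─────────────┠───────────────────────────────
        ┃+            ┃           April 2023          
        ┃             ┃Mo Tu We Th Fr Sa Su           
        ┃             ┃                1  2           
        ┃             ┃ 3  4  5  6  7  8  9           
        ┃           ~~┃10 11 12 13* 14* 15 16         
        ┃        ~~~* ┃17 18 19* 20 21 22 23          
        ┃      ~~     ┃24 25 26 27 28 29 30           
        ┃    ~~       ┃                               
        ┃             ┃                               
        ┃             ┃                               
        ┗━━━━━━━━━━━━━┃                               
                      ┃                               
                      ┃                               
                      ┃                               
                      ┃                               
━━━━━━━━━━━━━━━━━━━━━━┃                               
iewer                 ┗━━━━━━━━━━━━━━━━━━━━━━━━━━━━━━━
─────────────────────────────┨                        
:                           ▲┃                        
le_ssl: 5432                █┃                        
out: 0.0.0.0                ░┃                        


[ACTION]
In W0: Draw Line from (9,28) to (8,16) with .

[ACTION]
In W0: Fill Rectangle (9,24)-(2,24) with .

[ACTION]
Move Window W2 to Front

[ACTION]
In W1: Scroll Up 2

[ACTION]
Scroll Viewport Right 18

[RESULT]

━━━━┏━━━━━━━━━━━━━━━━━━━━━━━━━━━━━━━━┓                
anva┃ CalendarWidget                 ┃                
────┠────────────────────────────────┨                
    ┃           April 2023           ┃                
    ┃Mo Tu We Th Fr Sa Su            ┃                
    ┃                1  2            ┃                
    ┃ 3  4  5  6  7  8  9            ┃                
  ~~┃10 11 12 13* 14* 15 16          ┃                
~~* ┃17 18 19* 20 21 22 23           ┃                
    ┃24 25 26 27 28 29 30            ┃                
    ┃                                ┃                
    ┃                                ┃                
    ┃                                ┃                
━━━━┃                                ┃                
    ┃                                ┃                
    ┃                                ┃                
    ┃                                ┃                
    ┃                                ┃                
━━━━┃                                ┃                
    ┗━━━━━━━━━━━━━━━━━━━━━━━━━━━━━━━━┛                
───────────┨                                          
          ▲┃                                          
          █┃                                          
          ░┃                                          


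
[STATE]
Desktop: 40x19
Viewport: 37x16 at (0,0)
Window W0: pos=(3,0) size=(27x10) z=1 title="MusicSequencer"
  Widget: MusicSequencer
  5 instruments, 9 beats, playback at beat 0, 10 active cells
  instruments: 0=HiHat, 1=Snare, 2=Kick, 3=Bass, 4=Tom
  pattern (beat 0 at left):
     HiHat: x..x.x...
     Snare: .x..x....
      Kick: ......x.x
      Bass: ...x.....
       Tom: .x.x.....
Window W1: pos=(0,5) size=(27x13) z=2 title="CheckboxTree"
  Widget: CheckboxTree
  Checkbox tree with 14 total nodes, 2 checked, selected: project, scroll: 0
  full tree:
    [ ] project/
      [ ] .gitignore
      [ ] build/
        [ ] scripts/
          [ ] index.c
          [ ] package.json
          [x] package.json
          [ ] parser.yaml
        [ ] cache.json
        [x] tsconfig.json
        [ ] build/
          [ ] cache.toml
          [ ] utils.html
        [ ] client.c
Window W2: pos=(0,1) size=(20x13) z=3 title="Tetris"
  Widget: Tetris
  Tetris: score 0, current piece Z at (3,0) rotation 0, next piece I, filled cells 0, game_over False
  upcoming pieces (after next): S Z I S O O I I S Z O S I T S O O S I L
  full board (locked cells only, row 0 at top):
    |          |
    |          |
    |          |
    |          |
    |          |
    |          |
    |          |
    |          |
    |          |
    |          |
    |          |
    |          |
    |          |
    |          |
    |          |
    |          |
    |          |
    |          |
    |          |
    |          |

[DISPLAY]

   ┏━━━━━━━━━━━━━━━━━━━━━━━━━┓       
┏━━━━━━━━━━━━━━━━━━┓         ┃       
┃ Tetris           ┃─────────┨       
┠──────────────────┨         ┃       
┃                  ┃         ┃       
┃                  ┃━━━━━━┓  ┃       
┃                  ┃      ┃  ┃       
┃                  ┃──────┨  ┃       
┃                  ┃      ┃  ┃       
┃                  ┃      ┃━━┛       
┃                  ┃      ┃          
┃                  ┃      ┃          
┃                  ┃      ┃          
┗━━━━━━━━━━━━━━━━━━┛json  ┃          
┃       [x] package.json  ┃          
┃       [ ] parser.yaml   ┃          


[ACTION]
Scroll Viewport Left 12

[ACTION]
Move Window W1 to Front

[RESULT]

   ┏━━━━━━━━━━━━━━━━━━━━━━━━━┓       
┏━━━━━━━━━━━━━━━━━━┓         ┃       
┃ Tetris           ┃─────────┨       
┠──────────────────┨         ┃       
┃                  ┃         ┃       
┏━━━━━━━━━━━━━━━━━━━━━━━━━┓  ┃       
┃ CheckboxTree            ┃  ┃       
┠─────────────────────────┨  ┃       
┃>[-] project/            ┃  ┃       
┃   [ ] .gitignore        ┃━━┛       
┃   [-] build/            ┃          
┃     [-] scripts/        ┃          
┃       [ ] index.c       ┃          
┃       [ ] package.json  ┃          
┃       [x] package.json  ┃          
┃       [ ] parser.yaml   ┃          


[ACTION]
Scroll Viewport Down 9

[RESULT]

┠──────────────────┨         ┃       
┃                  ┃         ┃       
┏━━━━━━━━━━━━━━━━━━━━━━━━━┓  ┃       
┃ CheckboxTree            ┃  ┃       
┠─────────────────────────┨  ┃       
┃>[-] project/            ┃  ┃       
┃   [ ] .gitignore        ┃━━┛       
┃   [-] build/            ┃          
┃     [-] scripts/        ┃          
┃       [ ] index.c       ┃          
┃       [ ] package.json  ┃          
┃       [x] package.json  ┃          
┃       [ ] parser.yaml   ┃          
┃     [ ] cache.json      ┃          
┗━━━━━━━━━━━━━━━━━━━━━━━━━┛          
                                     


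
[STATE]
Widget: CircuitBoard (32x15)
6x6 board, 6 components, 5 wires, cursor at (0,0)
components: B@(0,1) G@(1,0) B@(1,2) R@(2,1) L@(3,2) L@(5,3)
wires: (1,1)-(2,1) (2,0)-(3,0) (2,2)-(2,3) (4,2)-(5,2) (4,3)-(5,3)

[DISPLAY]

   0 1 2 3 4 5                  
0  [.]  B                       
                                
1   G   ·   B                   
        │                       
2   ·   R   · ─ ·               
    │                           
3   ·       L                   
                                
4           ·   ·               
            │   │               
5           ·   L               
Cursor: (0,0)                   
                                
                                


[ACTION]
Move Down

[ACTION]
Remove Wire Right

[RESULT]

   0 1 2 3 4 5                  
0       B                       
                                
1  [G]  ·   B                   
        │                       
2   ·   R   · ─ ·               
    │                           
3   ·       L                   
                                
4           ·   ·               
            │   │               
5           ·   L               
Cursor: (1,0)                   
                                
                                


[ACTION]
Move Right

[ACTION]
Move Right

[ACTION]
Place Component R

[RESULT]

   0 1 2 3 4 5                  
0       B                       
                                
1   G   ·  [R]                  
        │                       
2   ·   R   · ─ ·               
    │                           
3   ·       L                   
                                
4           ·   ·               
            │   │               
5           ·   L               
Cursor: (1,2)                   
                                
                                


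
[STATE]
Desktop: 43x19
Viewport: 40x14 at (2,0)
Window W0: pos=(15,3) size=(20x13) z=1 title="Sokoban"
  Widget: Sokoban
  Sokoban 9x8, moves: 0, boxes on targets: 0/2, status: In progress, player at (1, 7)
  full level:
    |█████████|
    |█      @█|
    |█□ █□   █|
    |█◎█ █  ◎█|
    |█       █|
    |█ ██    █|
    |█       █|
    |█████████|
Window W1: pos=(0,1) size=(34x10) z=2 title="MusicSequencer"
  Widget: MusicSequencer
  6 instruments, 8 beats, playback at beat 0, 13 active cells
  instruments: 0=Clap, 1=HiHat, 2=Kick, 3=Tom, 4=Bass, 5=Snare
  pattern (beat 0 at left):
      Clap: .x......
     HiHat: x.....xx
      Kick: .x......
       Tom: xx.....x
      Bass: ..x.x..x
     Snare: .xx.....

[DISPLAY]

                                        
━━━━━━━━━━━━━━━━━━━━━━━━━━━━━━━┓        
MusicSequencer                 ┃        
───────────────────────────────┨┓       
     ▼1234567                  ┃┃       
 Clap·█······                  ┃┨       
HiHat█·····██                  ┃┃       
 Kick·█······                  ┃┃       
  Tom██·····█                  ┃┃       
 Bass··█·█··█                  ┃┃       
━━━━━━━━━━━━━━━━━━━━━━━━━━━━━━━┛┃       
             ┃█ ██    █         ┃       
             ┃█       █         ┃       
             ┃█████████         ┃       


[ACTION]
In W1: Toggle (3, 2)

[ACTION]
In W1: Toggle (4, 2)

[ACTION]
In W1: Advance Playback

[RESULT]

                                        
━━━━━━━━━━━━━━━━━━━━━━━━━━━━━━━┓        
MusicSequencer                 ┃        
───────────────────────────────┨┓       
     0▼234567                  ┃┃       
 Clap·█······                  ┃┨       
HiHat█·····██                  ┃┃       
 Kick·█······                  ┃┃       
  Tom███····█                  ┃┃       
 Bass····█··█                  ┃┃       
━━━━━━━━━━━━━━━━━━━━━━━━━━━━━━━┛┃       
             ┃█ ██    █         ┃       
             ┃█       █         ┃       
             ┃█████████         ┃       


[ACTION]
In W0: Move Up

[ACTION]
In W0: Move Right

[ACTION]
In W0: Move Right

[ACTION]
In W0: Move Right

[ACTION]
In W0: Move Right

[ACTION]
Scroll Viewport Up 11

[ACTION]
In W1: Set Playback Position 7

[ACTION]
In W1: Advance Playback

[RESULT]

                                        
━━━━━━━━━━━━━━━━━━━━━━━━━━━━━━━┓        
MusicSequencer                 ┃        
───────────────────────────────┨┓       
     ▼1234567                  ┃┃       
 Clap·█······                  ┃┨       
HiHat█·····██                  ┃┃       
 Kick·█······                  ┃┃       
  Tom███····█                  ┃┃       
 Bass····█··█                  ┃┃       
━━━━━━━━━━━━━━━━━━━━━━━━━━━━━━━┛┃       
             ┃█ ██    █         ┃       
             ┃█       █         ┃       
             ┃█████████         ┃       


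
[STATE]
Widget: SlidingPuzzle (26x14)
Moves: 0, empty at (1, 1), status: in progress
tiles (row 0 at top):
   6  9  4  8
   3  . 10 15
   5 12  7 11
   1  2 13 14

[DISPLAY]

┌────┬────┬────┬────┐     
│  6 │  9 │  4 │  8 │     
├────┼────┼────┼────┤     
│  3 │    │ 10 │ 15 │     
├────┼────┼────┼────┤     
│  5 │ 12 │  7 │ 11 │     
├────┼────┼────┼────┤     
│  1 │  2 │ 13 │ 14 │     
└────┴────┴────┴────┘     
Moves: 0                  
                          
                          
                          
                          


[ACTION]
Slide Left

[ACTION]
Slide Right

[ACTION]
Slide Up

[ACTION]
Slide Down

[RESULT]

┌────┬────┬────┬────┐     
│  6 │  9 │  4 │  8 │     
├────┼────┼────┼────┤     
│  3 │    │ 10 │ 15 │     
├────┼────┼────┼────┤     
│  5 │ 12 │  7 │ 11 │     
├────┼────┼────┼────┤     
│  1 │  2 │ 13 │ 14 │     
└────┴────┴────┴────┘     
Moves: 4                  
                          
                          
                          
                          


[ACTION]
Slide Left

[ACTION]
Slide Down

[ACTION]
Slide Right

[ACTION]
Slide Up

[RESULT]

┌────┬────┬────┬────┐     
│  6 │ 10 │  9 │  8 │     
├────┼────┼────┼────┤     
│  3 │    │  4 │ 15 │     
├────┼────┼────┼────┤     
│  5 │ 12 │  7 │ 11 │     
├────┼────┼────┼────┤     
│  1 │  2 │ 13 │ 14 │     
└────┴────┴────┴────┘     
Moves: 8                  
                          
                          
                          
                          


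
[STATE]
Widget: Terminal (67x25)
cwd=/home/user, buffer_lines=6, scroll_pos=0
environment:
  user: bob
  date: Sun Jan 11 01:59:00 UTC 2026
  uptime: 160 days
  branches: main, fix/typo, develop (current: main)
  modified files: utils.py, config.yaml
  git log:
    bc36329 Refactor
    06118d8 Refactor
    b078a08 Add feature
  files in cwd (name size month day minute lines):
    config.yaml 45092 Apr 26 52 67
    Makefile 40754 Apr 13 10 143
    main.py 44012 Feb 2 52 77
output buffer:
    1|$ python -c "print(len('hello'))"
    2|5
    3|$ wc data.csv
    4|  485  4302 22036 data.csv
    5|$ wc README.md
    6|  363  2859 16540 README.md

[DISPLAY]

$ python -c "print(len('hello'))"                                  
5                                                                  
$ wc data.csv                                                      
  485  4302 22036 data.csv                                         
$ wc README.md                                                     
  363  2859 16540 README.md                                        
$ █                                                                
                                                                   
                                                                   
                                                                   
                                                                   
                                                                   
                                                                   
                                                                   
                                                                   
                                                                   
                                                                   
                                                                   
                                                                   
                                                                   
                                                                   
                                                                   
                                                                   
                                                                   
                                                                   


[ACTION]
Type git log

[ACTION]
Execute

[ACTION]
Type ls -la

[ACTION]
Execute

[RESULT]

$ python -c "print(len('hello'))"                                  
5                                                                  
$ wc data.csv                                                      
  485  4302 22036 data.csv                                         
$ wc README.md                                                     
  363  2859 16540 README.md                                        
$ git log                                                          
bc36329 Refactor                                                   
06118d8 Refactor                                                   
b078a08 Add feature                                                
$ ls -la                                                           
-rw-r--r--  1 bob group    45092 Apr 26 10:52 config.yaml          
-rw-r--r--  1 bob group    40754 Apr 13 10:10 Makefile             
-rw-r--r--  1 bob group    44012 Feb  2 10:52 main.py              
$ █                                                                
                                                                   
                                                                   
                                                                   
                                                                   
                                                                   
                                                                   
                                                                   
                                                                   
                                                                   
                                                                   


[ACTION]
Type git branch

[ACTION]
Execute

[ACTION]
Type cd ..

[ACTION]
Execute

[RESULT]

$ python -c "print(len('hello'))"                                  
5                                                                  
$ wc data.csv                                                      
  485  4302 22036 data.csv                                         
$ wc README.md                                                     
  363  2859 16540 README.md                                        
$ git log                                                          
bc36329 Refactor                                                   
06118d8 Refactor                                                   
b078a08 Add feature                                                
$ ls -la                                                           
-rw-r--r--  1 bob group    45092 Apr 26 10:52 config.yaml          
-rw-r--r--  1 bob group    40754 Apr 13 10:10 Makefile             
-rw-r--r--  1 bob group    44012 Feb  2 10:52 main.py              
$ git branch                                                       
* main                                                             
  fix/typo                                                         
  develop                                                          
$ cd ..                                                            
                                                                   
$ █                                                                
                                                                   
                                                                   
                                                                   
                                                                   


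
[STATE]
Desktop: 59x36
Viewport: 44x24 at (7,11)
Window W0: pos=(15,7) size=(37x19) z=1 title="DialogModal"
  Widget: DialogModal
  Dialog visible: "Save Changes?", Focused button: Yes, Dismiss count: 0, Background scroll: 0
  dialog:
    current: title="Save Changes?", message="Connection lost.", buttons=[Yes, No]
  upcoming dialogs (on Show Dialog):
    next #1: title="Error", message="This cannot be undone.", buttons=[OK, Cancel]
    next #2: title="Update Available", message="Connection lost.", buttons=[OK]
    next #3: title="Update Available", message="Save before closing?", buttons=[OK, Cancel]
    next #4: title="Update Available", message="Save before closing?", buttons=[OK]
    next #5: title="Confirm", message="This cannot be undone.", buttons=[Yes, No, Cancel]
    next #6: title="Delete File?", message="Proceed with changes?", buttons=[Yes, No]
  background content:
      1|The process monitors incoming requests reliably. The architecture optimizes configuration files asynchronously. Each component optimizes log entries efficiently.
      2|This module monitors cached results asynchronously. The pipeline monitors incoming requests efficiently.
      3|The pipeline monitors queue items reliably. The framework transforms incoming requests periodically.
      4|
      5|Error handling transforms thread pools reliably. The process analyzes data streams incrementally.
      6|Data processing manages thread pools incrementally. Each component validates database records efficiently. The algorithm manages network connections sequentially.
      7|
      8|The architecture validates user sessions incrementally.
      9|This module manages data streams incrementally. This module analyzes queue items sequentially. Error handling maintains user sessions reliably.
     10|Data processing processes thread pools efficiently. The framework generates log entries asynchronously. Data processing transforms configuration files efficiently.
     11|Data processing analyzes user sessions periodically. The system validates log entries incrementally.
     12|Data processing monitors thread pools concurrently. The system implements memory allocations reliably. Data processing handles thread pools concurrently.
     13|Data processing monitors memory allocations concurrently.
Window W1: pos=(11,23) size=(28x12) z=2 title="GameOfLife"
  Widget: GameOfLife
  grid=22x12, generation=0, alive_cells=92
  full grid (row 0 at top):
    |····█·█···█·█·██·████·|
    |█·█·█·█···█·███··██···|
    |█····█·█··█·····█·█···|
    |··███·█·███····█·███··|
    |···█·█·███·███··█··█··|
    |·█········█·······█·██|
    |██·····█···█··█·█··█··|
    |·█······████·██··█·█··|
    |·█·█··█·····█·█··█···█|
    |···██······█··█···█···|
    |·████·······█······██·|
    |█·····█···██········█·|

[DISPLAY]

        ┃This module monitors cached results
        ┃The pipeline monitors queue items r
        ┃                                   
        ┃Error handling transforms thread po
        ┃Data pr┌──────────────────┐ead pool
        ┃       │  Save Changes?   │        
        ┃The arc│ Connection lost. │user ses
        ┃This mo│    [Yes]  No     │reams in
        ┃Data pr└──────────────────┘hread po
        ┃Data processing analyzes user sessi
        ┃Data processing monitors thread poo
        ┃Data processing monitors memory all
    ┏━━━━━━━━━━━━━━━━━━━━━━━━━━┓            
    ┃ GameOfLife               ┃            
    ┠──────────────────────────┨━━━━━━━━━━━━
    ┃Gen: 0                    ┃            
    ┃█····█·█··█·····█·█···    ┃            
    ┃··███·█·███····█·███··    ┃            
    ┃···█·█·███·███··█··█··    ┃            
    ┃·█········█·······█·██    ┃            
    ┃██·····█···█··█·█··█··    ┃            
    ┃·█······████·██··█·█··    ┃            
    ┃·█·█··█·····█·█··█···█    ┃            
    ┗━━━━━━━━━━━━━━━━━━━━━━━━━━┛            


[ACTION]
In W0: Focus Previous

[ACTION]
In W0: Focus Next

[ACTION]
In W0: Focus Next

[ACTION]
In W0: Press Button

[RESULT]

        ┃This module monitors cached results
        ┃The pipeline monitors queue items r
        ┃                                   
        ┃Error handling transforms thread po
        ┃Data processing manages thread pool
        ┃                                   
        ┃The architecture validates user ses
        ┃This module manages data streams in
        ┃Data processing processes thread po
        ┃Data processing analyzes user sessi
        ┃Data processing monitors thread poo
        ┃Data processing monitors memory all
    ┏━━━━━━━━━━━━━━━━━━━━━━━━━━┓            
    ┃ GameOfLife               ┃            
    ┠──────────────────────────┨━━━━━━━━━━━━
    ┃Gen: 0                    ┃            
    ┃█····█·█··█·····█·█···    ┃            
    ┃··███·█·███····█·███··    ┃            
    ┃···█·█·███·███··█··█··    ┃            
    ┃·█········█·······█·██    ┃            
    ┃██·····█···█··█·█··█··    ┃            
    ┃·█······████·██··█·█··    ┃            
    ┃·█·█··█·····█·█··█···█    ┃            
    ┗━━━━━━━━━━━━━━━━━━━━━━━━━━┛            


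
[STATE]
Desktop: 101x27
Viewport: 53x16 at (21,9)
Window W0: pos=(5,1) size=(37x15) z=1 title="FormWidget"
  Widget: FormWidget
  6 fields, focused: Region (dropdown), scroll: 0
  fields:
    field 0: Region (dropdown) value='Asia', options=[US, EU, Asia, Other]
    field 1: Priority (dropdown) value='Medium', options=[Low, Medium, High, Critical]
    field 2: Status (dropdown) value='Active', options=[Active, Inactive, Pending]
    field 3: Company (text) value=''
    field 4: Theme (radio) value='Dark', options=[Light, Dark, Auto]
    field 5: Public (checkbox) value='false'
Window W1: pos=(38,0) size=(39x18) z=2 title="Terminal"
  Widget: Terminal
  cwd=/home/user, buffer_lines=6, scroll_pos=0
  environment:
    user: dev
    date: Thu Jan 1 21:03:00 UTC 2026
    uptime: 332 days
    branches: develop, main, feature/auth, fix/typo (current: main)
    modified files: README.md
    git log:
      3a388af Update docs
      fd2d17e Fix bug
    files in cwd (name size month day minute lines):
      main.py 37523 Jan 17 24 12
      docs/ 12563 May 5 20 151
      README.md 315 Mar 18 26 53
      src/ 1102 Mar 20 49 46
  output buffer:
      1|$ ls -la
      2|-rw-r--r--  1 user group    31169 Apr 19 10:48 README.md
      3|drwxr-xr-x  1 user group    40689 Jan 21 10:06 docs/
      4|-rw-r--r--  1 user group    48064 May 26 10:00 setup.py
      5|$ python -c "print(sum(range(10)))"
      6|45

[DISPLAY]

 ]               ┃$ █                                
                 ┃                                   
                 ┃                                   
                 ┃                                   
                 ┃                                   
                 ┃                                   
━━━━━━━━━━━━━━━━━┃                                   
                 ┃                                   
                 ┗━━━━━━━━━━━━━━━━━━━━━━━━━━━━━━━━━━━
                                                     
                                                     
                                                     
                                                     
                                                     
                                                     
                                                     


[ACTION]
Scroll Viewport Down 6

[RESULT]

                 ┃                                   
                 ┃                                   
                 ┃                                   
                 ┃                                   
━━━━━━━━━━━━━━━━━┃                                   
                 ┃                                   
                 ┗━━━━━━━━━━━━━━━━━━━━━━━━━━━━━━━━━━━
                                                     
                                                     
                                                     
                                                     
                                                     
                                                     
                                                     
                                                     
                                                     


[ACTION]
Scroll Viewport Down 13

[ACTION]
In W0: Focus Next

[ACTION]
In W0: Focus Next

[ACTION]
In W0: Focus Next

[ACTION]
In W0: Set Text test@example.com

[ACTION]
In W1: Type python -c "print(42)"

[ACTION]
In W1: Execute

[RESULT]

                 ┃$ █                                
                 ┃                                   
                 ┃                                   
                 ┃                                   
━━━━━━━━━━━━━━━━━┃                                   
                 ┃                                   
                 ┗━━━━━━━━━━━━━━━━━━━━━━━━━━━━━━━━━━━
                                                     
                                                     
                                                     
                                                     
                                                     
                                                     
                                                     
                                                     
                                                     
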